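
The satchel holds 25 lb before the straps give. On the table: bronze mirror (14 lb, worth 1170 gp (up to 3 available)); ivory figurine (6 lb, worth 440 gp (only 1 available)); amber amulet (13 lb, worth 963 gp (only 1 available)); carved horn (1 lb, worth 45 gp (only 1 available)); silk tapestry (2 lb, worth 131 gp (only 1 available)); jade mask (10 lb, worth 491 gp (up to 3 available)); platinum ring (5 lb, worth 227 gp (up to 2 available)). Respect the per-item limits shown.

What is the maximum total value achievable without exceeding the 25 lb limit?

1837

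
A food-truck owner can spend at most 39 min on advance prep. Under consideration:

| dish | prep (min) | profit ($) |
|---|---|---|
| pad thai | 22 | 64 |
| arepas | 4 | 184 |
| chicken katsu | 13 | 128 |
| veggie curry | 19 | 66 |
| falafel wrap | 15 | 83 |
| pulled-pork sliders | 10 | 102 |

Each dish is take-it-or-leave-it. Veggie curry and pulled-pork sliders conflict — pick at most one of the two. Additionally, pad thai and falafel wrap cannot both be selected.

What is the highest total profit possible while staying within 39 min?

414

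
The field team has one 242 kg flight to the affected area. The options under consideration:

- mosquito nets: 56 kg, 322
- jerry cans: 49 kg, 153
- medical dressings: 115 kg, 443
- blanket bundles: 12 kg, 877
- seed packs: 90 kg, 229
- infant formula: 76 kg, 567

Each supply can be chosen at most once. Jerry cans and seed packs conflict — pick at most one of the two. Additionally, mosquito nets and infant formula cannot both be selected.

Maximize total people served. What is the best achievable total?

1887

Ranking by ratio (people served/kg): blanket bundles 73.08, infant formula 7.46, mosquito nets 5.75, medical dressings 3.85.
Best packing: medical dressings + blanket bundles + infant formula — 203 kg, 1887 total.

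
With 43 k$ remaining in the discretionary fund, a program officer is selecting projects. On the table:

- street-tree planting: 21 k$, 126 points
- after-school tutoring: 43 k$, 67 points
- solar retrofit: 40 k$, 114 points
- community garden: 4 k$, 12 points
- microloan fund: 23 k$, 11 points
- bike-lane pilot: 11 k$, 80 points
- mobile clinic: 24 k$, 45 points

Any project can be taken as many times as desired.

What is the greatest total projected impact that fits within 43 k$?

286

A density-first pass picks 2×community garden + 3×bike-lane pilot — 264 at 41 k$.
The 19 k$ tied up in 2×community garden and bike-lane pilot is better spent on street-tree planting — total rises to 286 (43 k$).
No other feasible combination exceeds 286.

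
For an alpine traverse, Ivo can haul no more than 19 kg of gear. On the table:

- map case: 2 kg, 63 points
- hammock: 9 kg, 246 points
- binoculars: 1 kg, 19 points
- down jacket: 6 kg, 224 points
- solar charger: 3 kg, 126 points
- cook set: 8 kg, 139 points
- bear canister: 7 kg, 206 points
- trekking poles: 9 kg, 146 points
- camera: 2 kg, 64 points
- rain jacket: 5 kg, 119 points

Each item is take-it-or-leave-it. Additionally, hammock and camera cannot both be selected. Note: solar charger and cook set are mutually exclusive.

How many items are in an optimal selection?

The maximum utility within 19 kg is 639.
For example binoculars + down jacket + solar charger + bear canister + camera achieves it, using 19 kg.
All optima have 5 items.

5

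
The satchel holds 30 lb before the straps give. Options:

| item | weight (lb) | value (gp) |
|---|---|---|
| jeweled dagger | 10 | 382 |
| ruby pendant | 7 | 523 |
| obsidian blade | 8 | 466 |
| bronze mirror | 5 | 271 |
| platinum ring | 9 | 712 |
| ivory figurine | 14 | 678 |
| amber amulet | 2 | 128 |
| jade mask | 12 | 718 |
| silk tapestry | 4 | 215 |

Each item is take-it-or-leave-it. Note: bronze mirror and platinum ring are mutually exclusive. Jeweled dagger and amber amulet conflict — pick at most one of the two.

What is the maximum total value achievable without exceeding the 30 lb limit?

2081

Ruby pendant + platinum ring + amber amulet + jade mask uses 30 of the 30 lb and totals 2081.
Runner-up ruby pendant + obsidian blade + platinum ring + amber amulet + silk tapestry tops out at 2044.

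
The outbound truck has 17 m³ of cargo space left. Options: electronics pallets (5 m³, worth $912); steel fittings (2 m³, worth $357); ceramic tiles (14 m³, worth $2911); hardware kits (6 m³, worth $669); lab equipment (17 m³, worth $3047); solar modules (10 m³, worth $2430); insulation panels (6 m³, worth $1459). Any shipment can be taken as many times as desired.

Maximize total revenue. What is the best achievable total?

Taking the top-ratio shipments first gives electronics pallets + 2×insulation panels for 3830 (17 m³).
Replace electronics pallets and insulation panels with solar modules: the trade gains 59 net, giving 3889 at 16 m³.
Every other selection either busts 17 m³ or fails to beat 3889.

3889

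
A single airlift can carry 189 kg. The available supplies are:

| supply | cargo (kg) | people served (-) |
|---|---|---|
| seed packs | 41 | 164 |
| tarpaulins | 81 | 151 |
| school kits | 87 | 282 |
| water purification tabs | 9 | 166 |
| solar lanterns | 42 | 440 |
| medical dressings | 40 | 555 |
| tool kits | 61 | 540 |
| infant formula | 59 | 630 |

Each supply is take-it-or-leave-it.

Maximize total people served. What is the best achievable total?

1891

Ranking by ratio (people served/kg): water purification tabs 18.44, medical dressings 13.88, infant formula 10.68, solar lanterns 10.48.
Taking the top-ratio supplies first gives water purification tabs + solar lanterns + medical dressings + infant formula for 1791 (150 kg).
Dropping solar lanterns frees 42 kg; slotting in tool kits (61 kg) lifts the total to 1891 at 169 kg.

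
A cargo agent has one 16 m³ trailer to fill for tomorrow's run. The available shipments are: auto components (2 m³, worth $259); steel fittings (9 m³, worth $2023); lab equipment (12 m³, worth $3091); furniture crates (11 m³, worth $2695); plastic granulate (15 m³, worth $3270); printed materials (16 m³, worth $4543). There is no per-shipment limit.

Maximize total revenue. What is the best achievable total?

4543

Printed materials uses 16 of the 16 m³ and totals 4543.
No other feasible combination exceeds 4543.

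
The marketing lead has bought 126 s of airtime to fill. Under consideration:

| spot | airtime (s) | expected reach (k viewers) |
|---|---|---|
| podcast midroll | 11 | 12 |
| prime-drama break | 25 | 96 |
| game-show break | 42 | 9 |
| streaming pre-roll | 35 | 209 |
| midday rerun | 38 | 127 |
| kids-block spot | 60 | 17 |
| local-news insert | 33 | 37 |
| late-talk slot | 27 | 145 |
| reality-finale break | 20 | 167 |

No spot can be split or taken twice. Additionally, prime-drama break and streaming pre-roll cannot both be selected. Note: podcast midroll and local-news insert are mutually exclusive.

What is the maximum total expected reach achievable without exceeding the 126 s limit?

Ranking by ratio (expected reach/s): reality-finale break 8.35, streaming pre-roll 5.97, late-talk slot 5.37.
Streaming pre-roll + midday rerun + late-talk slot + reality-finale break uses 120 of the 126 s and totals 648.

648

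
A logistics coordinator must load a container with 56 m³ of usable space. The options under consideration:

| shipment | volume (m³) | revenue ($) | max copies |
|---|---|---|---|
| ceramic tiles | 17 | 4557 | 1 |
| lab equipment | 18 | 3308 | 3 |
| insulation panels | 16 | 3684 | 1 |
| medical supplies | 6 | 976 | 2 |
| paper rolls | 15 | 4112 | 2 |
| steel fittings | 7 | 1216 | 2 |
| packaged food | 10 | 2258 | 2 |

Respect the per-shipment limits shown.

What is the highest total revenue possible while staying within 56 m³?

14166

Filling by ratio: ceramic tiles + 2×paper rolls + steel fittings for 13997, with 2 m³ left unused.
Dropping ceramic tiles and steel fittings frees 24 m³; slotting in insulation panels + packaged food (26 m³) lifts the total to 14166 at 56 m³.
Nothing else within 56 m³ beats 14166.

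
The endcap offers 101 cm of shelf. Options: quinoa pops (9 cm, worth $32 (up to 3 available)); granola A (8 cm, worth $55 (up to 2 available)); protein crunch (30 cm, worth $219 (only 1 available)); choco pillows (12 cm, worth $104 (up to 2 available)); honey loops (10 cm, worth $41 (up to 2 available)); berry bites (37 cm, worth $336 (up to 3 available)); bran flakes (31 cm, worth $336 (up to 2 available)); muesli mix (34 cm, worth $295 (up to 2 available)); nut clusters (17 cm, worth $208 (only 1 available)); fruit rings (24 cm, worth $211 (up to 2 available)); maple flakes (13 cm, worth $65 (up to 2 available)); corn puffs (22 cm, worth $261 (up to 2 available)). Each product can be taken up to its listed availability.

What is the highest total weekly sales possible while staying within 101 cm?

1141

Filling by ratio: granola A + bran flakes + nut clusters + 2×corn puffs for 1121, with 1 cm left unused.
Replace granola A and corn puffs with bran flakes: the trade gains 20 net, giving 1141 at 101 cm.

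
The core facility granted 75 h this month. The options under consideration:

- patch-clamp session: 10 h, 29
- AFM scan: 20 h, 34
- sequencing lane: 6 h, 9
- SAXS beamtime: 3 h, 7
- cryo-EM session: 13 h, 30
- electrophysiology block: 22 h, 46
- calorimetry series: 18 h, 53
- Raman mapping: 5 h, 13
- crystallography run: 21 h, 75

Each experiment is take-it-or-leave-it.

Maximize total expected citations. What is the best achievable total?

Filling by ratio: patch-clamp session + SAXS beamtime + cryo-EM session + calorimetry series + Raman mapping + crystallography run for 207, with 5 h left unused.
The 18 h tied up in cryo-EM session and Raman mapping is better spent on electrophysiology block — total rises to 210 (74 h).
The closest alternative, patch-clamp session + sequencing lane + cryo-EM session + calorimetry series + Raman mapping + crystallography run, reaches only 209.

210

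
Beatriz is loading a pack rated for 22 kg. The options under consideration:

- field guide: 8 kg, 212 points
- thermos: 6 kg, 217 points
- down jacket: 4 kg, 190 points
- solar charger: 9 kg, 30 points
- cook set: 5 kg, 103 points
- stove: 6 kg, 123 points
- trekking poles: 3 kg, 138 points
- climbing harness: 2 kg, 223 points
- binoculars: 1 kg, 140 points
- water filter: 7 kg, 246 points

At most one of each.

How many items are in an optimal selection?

6

Best achievable utility is 1040.
One optimal bundle: down jacket + cook set + trekking poles + climbing harness + binoculars + water filter (22 kg).
All optima have 6 items.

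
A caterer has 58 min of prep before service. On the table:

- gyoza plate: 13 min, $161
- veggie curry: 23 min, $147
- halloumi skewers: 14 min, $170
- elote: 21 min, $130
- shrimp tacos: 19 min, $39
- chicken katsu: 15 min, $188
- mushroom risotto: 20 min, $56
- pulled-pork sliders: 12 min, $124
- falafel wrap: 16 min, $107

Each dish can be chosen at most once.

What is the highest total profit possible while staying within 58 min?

Ranking by ratio (profit/min): chicken katsu 12.53, gyoza plate 12.38, halloumi skewers 12.14.
The ratio ordering already packs tightly: gyoza plate + halloumi skewers + chicken katsu + pulled-pork sliders, 54 min, 643.
Next best is gyoza plate + halloumi skewers + chicken katsu + falafel wrap at 626 (58 min) — short by 17.

643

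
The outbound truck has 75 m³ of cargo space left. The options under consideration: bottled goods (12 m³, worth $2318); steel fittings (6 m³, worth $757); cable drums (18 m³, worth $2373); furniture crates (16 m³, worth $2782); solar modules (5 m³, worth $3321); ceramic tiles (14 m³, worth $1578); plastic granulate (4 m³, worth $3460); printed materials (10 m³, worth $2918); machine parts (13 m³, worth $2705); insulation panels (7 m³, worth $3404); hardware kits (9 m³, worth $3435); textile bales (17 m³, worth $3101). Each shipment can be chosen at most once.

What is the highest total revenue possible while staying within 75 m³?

23178

Ranking by ratio (revenue/m³): plastic granulate 865.00, solar modules 664.20, insulation panels 486.29.
The ratio heuristic lands on bottled goods + steel fittings + solar modules + plastic granulate + printed materials + machine parts + insulation panels + hardware kits (22318) but leaves 9 m³ idle.
Dropping bottled goods and machine parts frees 25 m³; slotting in furniture crates + textile bales (33 m³) lifts the total to 23178 at 74 m³.
Next best is bottled goods + solar modules + ceramic tiles + plastic granulate + printed materials + machine parts + insulation panels + hardware kits at 23139 (74 m³) — short by 39.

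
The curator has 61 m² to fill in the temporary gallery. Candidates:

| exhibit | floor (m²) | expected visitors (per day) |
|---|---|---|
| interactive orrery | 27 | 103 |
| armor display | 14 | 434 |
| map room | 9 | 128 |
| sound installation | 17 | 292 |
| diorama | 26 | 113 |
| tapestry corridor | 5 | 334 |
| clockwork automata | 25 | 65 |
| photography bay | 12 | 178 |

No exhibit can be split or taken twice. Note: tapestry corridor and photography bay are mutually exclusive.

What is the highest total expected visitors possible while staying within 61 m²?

1188

Armor display + map room + sound installation + tapestry corridor uses 45 of the 61 m² and totals 1188.
The closest alternative, armor display + sound installation + tapestry corridor + clockwork automata, reaches only 1125.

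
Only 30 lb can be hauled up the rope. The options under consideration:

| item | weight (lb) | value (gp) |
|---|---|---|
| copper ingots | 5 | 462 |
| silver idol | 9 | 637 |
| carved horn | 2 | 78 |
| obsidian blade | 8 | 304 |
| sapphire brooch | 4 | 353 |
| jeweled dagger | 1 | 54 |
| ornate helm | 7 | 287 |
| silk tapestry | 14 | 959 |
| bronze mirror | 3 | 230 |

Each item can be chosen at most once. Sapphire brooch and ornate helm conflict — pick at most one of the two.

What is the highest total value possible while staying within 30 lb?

2179

Density check — copper ingots 92.40, sapphire brooch 88.25, bronze mirror 76.67, silver idol 70.78 are the best per lb.
Taking silver idol + sapphire brooch + silk tapestry + bronze mirror: 30 lb used, 2179 in value.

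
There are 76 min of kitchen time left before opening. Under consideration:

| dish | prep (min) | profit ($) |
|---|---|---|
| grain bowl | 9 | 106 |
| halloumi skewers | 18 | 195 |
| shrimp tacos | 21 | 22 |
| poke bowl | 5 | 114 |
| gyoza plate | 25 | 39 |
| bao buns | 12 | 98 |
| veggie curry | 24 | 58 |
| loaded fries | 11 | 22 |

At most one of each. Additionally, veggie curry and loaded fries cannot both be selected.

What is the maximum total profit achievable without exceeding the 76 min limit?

Best packing: grain bowl + halloumi skewers + poke bowl + bao buns + veggie curry — 68 min, 571 total.
Runner-up grain bowl + halloumi skewers + shrimp tacos + poke bowl + bao buns + loaded fries tops out at 557.

571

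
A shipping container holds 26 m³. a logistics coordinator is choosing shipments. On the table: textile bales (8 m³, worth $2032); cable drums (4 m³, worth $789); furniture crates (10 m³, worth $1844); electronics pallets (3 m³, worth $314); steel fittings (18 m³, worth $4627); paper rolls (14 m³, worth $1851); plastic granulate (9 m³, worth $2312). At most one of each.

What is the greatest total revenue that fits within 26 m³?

Taking textile bales + steel fittings: 26 m³ used, 6659 in revenue.
Nothing else within 26 m³ beats 6659.

6659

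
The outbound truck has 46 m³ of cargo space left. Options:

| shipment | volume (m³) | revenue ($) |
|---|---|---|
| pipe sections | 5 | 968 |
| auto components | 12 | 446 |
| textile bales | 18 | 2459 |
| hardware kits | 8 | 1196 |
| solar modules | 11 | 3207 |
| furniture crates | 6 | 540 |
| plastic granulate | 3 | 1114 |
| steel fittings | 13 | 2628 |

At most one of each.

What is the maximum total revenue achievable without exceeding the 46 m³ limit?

9653

Taking pipe sections + hardware kits + solar modules + furniture crates + plastic granulate + steel fittings: 46 m³ used, 9653 in revenue.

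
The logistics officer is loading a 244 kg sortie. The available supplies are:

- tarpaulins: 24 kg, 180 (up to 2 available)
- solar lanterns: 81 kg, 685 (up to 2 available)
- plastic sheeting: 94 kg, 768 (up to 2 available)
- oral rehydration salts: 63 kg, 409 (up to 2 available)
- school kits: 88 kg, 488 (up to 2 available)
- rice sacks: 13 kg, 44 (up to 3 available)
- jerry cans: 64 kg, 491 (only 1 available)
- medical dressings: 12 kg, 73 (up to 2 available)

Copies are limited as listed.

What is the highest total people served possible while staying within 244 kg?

1944

Filling by ratio: 2×solar lanterns + jerry cans + medical dressings for 1934, with 6 kg left unused.
The 93 kg tied up in solar lanterns and medical dressings is better spent on plastic sheeting — total rises to 1944 (239 kg).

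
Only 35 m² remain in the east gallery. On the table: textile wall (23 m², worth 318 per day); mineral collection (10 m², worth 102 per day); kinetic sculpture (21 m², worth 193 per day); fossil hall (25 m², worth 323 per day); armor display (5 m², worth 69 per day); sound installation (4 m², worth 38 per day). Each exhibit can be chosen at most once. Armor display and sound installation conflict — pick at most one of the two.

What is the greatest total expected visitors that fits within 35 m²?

Best packing: mineral collection + fossil hall — 35 m², 425 total.
The closest alternative, textile wall + mineral collection, reaches only 420.

425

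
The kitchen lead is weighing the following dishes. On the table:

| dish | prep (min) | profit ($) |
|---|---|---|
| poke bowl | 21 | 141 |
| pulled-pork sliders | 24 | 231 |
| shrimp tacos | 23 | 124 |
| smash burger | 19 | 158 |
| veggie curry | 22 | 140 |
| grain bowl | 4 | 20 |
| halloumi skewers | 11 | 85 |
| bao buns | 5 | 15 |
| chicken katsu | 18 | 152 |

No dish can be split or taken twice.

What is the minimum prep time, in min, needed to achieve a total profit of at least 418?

51

Look for the lowest-prep combination reaching 418.
pulled-pork sliders + grain bowl + bao buns + chicken katsu reaches 418 using 51 min.
Any bundle with less than 51 min falls short of 418.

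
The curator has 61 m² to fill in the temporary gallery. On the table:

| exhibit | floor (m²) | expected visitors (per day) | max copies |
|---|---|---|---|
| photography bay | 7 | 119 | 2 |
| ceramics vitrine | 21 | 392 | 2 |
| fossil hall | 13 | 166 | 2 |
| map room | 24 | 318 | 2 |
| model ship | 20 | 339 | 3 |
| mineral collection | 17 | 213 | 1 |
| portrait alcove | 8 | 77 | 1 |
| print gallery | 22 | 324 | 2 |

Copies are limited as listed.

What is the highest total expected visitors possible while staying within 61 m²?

Greedy by ratio would take 2×photography bay + 2×ceramics vitrine: 56 m² used, total 1022.
The 35 m² tied up in 2×photography bay and ceramics vitrine is better spent on 2×model ship — total rises to 1070 (61 m²).
Nothing else within 61 m² beats 1070.

1070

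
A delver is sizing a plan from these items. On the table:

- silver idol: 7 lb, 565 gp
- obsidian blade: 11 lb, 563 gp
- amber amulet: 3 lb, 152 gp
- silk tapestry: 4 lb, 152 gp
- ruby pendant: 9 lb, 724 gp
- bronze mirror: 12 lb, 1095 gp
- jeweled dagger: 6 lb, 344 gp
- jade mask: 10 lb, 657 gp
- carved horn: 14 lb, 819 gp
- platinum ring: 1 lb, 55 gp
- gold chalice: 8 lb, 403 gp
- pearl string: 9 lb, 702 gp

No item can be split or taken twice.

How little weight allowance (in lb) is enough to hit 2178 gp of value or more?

28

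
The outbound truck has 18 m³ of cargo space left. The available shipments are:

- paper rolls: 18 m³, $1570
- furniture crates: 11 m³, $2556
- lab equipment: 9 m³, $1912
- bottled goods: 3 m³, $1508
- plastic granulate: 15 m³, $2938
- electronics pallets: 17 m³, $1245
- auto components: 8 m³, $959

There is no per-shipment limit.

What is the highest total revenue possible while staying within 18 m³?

Best packing: 6×bottled goods — 18 m³, 9048 total.

9048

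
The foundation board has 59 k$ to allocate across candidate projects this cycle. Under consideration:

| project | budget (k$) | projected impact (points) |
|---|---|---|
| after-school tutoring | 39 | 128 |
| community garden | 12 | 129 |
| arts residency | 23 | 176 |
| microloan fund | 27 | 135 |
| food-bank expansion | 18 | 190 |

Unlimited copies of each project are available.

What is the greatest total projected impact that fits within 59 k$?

577

The ratio heuristic lands on 4×community garden (516) but leaves 11 k$ idle.
Dropping community garden frees 12 k$; slotting in food-bank expansion (18 k$) lifts the total to 577 at 54 k$.
That's the maximum — no swap from here does better than 577.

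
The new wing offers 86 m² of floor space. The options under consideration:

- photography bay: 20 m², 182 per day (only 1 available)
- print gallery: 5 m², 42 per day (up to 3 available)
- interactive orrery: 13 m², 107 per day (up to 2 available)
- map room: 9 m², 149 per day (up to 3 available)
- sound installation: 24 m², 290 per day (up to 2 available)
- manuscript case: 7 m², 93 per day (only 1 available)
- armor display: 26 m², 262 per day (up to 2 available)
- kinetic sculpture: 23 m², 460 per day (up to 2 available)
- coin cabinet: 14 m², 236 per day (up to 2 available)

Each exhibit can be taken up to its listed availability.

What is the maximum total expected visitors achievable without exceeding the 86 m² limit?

1547

Greedy by ratio would take map room + 2×kinetic sculpture + 2×coin cabinet: 83 m² used, total 1541.
The 14 m² tied up in coin cabinet is better spent on map room + manuscript case — total rises to 1547 (85 m²).
Nothing else within 86 m² beats 1547.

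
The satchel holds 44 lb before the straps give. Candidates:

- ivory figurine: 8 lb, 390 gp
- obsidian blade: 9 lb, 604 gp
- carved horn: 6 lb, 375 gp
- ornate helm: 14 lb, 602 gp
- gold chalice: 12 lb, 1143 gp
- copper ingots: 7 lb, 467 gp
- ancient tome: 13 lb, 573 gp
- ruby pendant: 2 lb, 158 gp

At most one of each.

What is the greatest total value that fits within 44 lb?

3137

Density check — gold chalice 95.25, ruby pendant 79.00, obsidian blade 67.11, copper ingots 66.71 are the best per lb.
Ivory figurine + obsidian blade + carved horn + gold chalice + copper ingots + ruby pendant uses 44 of the 44 lb and totals 3137.
Next best is ivory figurine + obsidian blade + carved horn + gold chalice + copper ingots at 2979 (42 lb) — short by 158.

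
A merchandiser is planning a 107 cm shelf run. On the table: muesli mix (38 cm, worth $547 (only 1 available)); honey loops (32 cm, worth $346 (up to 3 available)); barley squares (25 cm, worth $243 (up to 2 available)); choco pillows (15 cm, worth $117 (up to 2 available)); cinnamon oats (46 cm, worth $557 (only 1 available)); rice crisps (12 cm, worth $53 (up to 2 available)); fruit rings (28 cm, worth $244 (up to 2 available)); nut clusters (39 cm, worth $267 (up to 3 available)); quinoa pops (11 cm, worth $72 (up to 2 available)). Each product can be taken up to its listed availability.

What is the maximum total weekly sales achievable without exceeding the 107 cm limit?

1248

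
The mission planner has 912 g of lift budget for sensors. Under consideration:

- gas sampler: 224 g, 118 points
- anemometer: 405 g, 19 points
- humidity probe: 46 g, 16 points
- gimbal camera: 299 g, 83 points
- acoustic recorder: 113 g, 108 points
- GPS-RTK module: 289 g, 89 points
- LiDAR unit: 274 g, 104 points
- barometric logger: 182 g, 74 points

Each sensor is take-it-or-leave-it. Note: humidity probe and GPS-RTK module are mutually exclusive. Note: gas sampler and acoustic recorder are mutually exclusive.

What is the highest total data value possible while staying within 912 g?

Ranking by ratio (data value/g): acoustic recorder 0.96, gas sampler 0.53, barometric logger 0.41, LiDAR unit 0.38.
Acoustic recorder + GPS-RTK module + LiDAR unit + barometric logger uses 858 of the 912 g and totals 375.
That's the maximum — no feasible swap from here does better than 375.

375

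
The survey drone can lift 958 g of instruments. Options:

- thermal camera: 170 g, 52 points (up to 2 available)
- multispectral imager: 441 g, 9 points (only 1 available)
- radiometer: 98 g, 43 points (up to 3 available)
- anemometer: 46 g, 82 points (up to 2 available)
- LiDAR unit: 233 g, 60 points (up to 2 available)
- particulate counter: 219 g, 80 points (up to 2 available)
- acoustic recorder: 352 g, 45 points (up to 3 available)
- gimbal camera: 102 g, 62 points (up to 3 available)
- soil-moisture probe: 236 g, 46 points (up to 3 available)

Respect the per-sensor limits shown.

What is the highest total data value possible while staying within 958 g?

Density check — anemometer 1.78, gimbal camera 0.61, radiometer 0.44 are the best per g.
The ratio ordering already packs tightly: 3×radiometer + 2×anemometer + particulate counter + 3×gimbal camera, 911 g, 559.
Every other selection either busts 958 g or exceeds an availability limit or fails to beat 559.

559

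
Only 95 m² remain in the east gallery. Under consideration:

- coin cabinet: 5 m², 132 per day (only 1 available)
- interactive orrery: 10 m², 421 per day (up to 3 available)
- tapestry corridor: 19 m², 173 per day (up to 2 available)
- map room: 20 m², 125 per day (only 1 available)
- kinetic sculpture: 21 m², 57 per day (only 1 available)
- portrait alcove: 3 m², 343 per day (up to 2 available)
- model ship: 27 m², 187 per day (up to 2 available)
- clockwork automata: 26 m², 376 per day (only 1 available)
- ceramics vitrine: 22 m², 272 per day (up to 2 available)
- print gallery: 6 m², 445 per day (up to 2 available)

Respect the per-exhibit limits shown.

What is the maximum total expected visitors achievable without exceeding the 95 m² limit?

3416

Density check — portrait alcove 114.33, print gallery 74.17, interactive orrery 42.10 are the best per m².
Filling by ratio: coin cabinet + 3×interactive orrery + 2×portrait alcove + clockwork automata + 2×print gallery for 3347, with 16 m² left unused.
Dropping clockwork automata frees 26 m²; slotting in tapestry corridor + ceramics vitrine (41 m²) lifts the total to 3416 at 94 m².
Every other selection either busts 95 m² or exceeds an availability limit or fails to beat 3416.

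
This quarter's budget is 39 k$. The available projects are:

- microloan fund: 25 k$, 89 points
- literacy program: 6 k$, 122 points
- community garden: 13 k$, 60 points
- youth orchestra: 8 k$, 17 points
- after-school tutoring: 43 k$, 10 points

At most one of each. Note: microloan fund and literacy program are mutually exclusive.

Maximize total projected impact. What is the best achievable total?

199

By projected impact per k$: literacy program 20.33, community garden 4.62, microloan fund 3.56 lead.
Taking literacy program + community garden + youth orchestra: 27 k$ used, 199 in projected impact.
Runner-up literacy program + community garden tops out at 182.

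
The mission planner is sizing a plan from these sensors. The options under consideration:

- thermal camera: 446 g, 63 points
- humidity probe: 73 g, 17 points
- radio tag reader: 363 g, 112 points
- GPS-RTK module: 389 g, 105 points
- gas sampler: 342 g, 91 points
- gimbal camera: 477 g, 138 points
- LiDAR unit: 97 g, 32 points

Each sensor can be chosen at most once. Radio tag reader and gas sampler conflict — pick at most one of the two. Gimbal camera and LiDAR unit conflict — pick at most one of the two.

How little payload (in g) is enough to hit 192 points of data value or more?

Minimise g subject to total data value ≥ 192.
GPS-RTK module + gas sampler reaches 196 using 731 g.
Any bundle with less than 731 g falls short of 192.

731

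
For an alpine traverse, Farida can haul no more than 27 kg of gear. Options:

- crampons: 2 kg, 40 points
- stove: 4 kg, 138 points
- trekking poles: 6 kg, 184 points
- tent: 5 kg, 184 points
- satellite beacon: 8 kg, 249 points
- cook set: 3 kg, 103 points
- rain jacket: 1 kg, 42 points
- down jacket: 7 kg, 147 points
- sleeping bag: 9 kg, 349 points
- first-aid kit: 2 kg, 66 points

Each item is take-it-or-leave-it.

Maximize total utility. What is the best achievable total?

963

By utility per kg: rain jacket 42.00, sleeping bag 38.78, tent 36.80, stove 34.50 lead.
A density-first pass picks crampons + stove + tent + cook set + rain jacket + sleeping bag + first-aid kit — 922 at 26 kg.
The 5 kg tied up in crampons and cook set is better spent on trekking poles — total rises to 963 (27 kg).
Every other selection either busts 27 kg or fails to beat 963.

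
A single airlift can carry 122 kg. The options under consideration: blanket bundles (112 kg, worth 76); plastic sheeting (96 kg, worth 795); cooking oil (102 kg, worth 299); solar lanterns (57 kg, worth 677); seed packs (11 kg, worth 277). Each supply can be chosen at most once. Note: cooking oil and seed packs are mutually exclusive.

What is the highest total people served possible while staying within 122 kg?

Ranking by ratio (people served/kg): seed packs 25.18, solar lanterns 11.88, plastic sheeting 8.28.
Greedy by ratio would take solar lanterns + seed packs: 68 kg used, total 954.
Replace solar lanterns with plastic sheeting: the trade gains 118 net, giving 1072 at 107 kg.
Nothing else feasible within 122 kg beats 1072.

1072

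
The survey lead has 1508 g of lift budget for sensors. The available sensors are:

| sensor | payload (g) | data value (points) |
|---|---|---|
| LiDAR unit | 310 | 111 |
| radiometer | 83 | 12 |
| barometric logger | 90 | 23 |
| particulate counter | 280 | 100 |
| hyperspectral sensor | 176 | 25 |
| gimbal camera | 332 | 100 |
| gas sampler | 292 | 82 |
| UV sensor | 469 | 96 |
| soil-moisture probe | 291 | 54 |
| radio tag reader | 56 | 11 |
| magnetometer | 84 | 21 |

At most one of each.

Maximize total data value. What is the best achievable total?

449

By data value per g: LiDAR unit 0.36, particulate counter 0.36, gimbal camera 0.30, gas sampler 0.28 lead.
Taking the top-ratio sensors first gives LiDAR unit + barometric logger + particulate counter + gimbal camera + gas sampler + radio tag reader + magnetometer for 448 (1444 g).
The 56 g tied up in radio tag reader is better spent on radiometer — total rises to 449 (1471 g).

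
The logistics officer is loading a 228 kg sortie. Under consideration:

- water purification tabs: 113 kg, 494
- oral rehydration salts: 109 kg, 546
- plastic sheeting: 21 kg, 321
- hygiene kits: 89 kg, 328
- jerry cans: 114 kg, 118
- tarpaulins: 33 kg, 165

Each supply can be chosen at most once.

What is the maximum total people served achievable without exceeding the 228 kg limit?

1195

Greedy by ratio would take oral rehydration salts + plastic sheeting + tarpaulins: 163 kg used, total 1032.
Dropping tarpaulins frees 33 kg; slotting in hygiene kits (89 kg) lifts the total to 1195 at 219 kg.
Runner-up water purification tabs + plastic sheeting + hygiene kits tops out at 1143.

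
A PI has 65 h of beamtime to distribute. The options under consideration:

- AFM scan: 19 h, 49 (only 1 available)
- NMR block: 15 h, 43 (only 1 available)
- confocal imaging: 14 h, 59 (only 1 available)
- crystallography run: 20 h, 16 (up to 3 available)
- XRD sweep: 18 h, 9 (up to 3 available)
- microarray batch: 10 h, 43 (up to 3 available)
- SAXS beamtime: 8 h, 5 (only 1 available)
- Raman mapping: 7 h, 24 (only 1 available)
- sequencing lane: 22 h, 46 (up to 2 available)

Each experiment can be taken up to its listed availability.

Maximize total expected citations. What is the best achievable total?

237

By expected citations per h: microarray batch 4.30, confocal imaging 4.21, Raman mapping 3.43, NMR block 2.87 lead.
Greedy by ratio would take confocal imaging + 3×microarray batch + SAXS beamtime + Raman mapping: 59 h used, total 217.
The 15 h tied up in SAXS beamtime and Raman mapping is better spent on AFM scan — total rises to 237 (63 h).
The spare 2 h is too small for any remaining experiment, and no exchange beats 237.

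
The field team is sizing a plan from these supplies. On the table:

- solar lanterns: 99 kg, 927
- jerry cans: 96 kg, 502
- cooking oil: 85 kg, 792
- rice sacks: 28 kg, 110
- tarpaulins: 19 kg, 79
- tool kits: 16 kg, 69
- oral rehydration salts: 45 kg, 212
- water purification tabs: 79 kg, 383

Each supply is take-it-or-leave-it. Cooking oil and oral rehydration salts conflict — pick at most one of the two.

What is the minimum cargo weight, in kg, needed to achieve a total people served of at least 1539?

184

Minimise kg subject to total people served ≥ 1539.
solar lanterns + cooking oil reaches 1719 using 184 kg.
No combination under 184 kg hits 1539.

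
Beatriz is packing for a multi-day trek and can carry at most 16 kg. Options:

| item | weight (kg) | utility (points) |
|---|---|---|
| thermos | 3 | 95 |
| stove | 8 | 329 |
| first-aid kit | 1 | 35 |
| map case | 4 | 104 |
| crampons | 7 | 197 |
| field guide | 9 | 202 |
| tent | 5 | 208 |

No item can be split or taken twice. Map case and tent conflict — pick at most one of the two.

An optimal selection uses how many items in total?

Best achievable utility is 632.
One optimal bundle: thermos + stove + tent (16 kg).
Any selection reaching 632 contains exactly 3 items.

3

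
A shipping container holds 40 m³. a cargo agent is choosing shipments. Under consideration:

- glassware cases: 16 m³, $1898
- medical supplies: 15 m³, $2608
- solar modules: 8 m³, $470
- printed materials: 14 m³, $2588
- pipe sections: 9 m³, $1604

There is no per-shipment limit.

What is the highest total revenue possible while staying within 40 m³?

6820

Taking the top-ratio shipments first gives 2×printed materials + pipe sections for 6780 (37 m³).
Dropping 2×printed materials frees 28 m³; slotting in 2×medical supplies (30 m³) lifts the total to 6820 at 39 m³.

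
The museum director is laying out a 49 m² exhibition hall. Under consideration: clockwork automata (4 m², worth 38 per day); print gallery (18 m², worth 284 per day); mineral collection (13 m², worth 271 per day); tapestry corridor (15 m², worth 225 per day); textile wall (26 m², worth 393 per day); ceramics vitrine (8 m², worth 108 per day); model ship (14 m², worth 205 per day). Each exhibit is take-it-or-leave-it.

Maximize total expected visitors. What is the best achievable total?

798

Density check — mineral collection 20.85, print gallery 15.78, textile wall 15.12, tapestry corridor 15.00 are the best per m².
Filling by ratio: print gallery + mineral collection + tapestry corridor for 780, with 3 m² left unused.
Replace tapestry corridor with clockwork automata + model ship: the trade gains 18 net, giving 798 at 49 m².
Next best is print gallery + mineral collection + tapestry corridor at 780 (46 m²) — short by 18.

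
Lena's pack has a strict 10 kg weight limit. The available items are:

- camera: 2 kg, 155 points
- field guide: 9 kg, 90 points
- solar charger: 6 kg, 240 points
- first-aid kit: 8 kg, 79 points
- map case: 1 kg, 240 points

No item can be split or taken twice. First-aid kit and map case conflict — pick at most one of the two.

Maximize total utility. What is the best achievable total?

Best packing: camera + solar charger + map case — 9 kg, 635 total.

635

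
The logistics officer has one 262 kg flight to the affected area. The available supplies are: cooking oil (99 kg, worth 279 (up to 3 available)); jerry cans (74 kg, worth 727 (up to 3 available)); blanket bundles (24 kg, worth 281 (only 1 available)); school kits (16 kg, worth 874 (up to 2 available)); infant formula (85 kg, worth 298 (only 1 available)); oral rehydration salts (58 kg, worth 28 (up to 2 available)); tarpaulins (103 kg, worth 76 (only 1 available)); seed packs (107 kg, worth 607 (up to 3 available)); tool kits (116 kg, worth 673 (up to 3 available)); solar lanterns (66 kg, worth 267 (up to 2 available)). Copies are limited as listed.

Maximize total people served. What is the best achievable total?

A density-first pass picks 2×jerry cans + blanket bundles + 2×school kits + oral rehydration salts — 3511 at 262 kg.
Replace blanket bundles and oral rehydration salts with jerry cans: the trade gains 418 net, giving 3929 at 254 kg.
Nothing else within 262 kg beats 3929.

3929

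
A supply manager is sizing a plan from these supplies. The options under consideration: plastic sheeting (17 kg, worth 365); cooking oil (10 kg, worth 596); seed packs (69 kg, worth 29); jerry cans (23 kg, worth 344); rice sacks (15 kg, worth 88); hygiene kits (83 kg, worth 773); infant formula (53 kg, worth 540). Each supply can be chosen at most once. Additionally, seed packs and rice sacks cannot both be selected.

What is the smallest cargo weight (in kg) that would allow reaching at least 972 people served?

42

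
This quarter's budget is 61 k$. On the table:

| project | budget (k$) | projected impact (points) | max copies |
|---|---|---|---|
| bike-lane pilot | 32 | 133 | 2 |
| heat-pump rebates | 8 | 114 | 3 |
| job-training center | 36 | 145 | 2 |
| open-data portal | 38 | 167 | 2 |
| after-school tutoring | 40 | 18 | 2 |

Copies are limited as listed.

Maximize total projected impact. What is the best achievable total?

487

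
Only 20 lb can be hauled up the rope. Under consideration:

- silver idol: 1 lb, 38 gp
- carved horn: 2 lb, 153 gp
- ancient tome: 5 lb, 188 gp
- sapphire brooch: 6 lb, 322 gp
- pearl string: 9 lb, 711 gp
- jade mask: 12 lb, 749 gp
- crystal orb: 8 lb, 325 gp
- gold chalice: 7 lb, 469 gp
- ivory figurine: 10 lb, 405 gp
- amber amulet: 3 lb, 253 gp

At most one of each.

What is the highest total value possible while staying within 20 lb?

1471

A density-first pass picks carved horn + sapphire brooch + pearl string + amber amulet — 1439 at 20 lb.
Dropping carved horn and sapphire brooch frees 8 lb; slotting in silver idol + gold chalice (8 lb) lifts the total to 1471 at 20 lb.
An exhaustive check of the 1024 subsets confirms 1471.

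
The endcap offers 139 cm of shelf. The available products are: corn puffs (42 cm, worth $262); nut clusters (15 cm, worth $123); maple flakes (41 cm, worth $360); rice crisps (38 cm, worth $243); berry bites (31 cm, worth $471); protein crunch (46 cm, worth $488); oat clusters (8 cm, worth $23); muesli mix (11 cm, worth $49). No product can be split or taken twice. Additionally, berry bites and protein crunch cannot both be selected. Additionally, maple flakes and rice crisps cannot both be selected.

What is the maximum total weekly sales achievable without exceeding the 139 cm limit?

Ranking by ratio (weekly sales/cm): berry bites 15.19, protein crunch 10.61, maple flakes 8.78.
Best packing: corn puffs + nut clusters + maple flakes + berry bites + oat clusters — 137 cm, 1239 total.
Every other selection either busts 139 cm or breaks a pairing rule or fails to beat 1239.

1239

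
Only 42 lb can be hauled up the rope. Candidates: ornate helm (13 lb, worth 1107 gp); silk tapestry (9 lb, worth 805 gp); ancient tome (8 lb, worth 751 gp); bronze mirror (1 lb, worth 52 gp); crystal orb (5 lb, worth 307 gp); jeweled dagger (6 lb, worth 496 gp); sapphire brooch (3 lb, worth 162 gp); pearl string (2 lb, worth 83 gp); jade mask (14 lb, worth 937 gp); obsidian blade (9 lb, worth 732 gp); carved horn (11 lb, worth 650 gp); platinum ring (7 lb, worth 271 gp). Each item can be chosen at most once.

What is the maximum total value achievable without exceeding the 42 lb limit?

3557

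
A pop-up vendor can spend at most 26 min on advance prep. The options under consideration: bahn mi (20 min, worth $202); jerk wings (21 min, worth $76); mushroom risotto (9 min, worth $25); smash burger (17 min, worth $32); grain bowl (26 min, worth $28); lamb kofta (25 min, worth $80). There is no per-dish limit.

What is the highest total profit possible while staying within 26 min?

By profit per min: bahn mi 10.10, jerk wings 3.62, lamb kofta 3.20 lead.
Taking bahn mi: 20 min used, 202 in profit.
Every other selection either busts 26 min or fails to beat 202.

202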